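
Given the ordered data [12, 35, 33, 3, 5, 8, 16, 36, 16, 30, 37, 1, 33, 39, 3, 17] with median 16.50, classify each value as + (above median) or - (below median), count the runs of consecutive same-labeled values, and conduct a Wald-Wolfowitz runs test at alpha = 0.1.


Step 1: Compute median = 16.50; label A = above, B = below.
Labels in order: BAABBBBABAABAABA  (n_A = 8, n_B = 8)
Step 2: Count runs R = 10.
Step 3: Under H0 (random ordering), E[R] = 2*n_A*n_B/(n_A+n_B) + 1 = 2*8*8/16 + 1 = 9.0000.
        Var[R] = 2*n_A*n_B*(2*n_A*n_B - n_A - n_B) / ((n_A+n_B)^2 * (n_A+n_B-1)) = 14336/3840 = 3.7333.
        SD[R] = 1.9322.
Step 4: Continuity-corrected z = (R - 0.5 - E[R]) / SD[R] = (10 - 0.5 - 9.0000) / 1.9322 = 0.2588.
Step 5: Two-sided p-value via normal approximation = 2*(1 - Phi(|z|)) = 0.795809.
Step 6: alpha = 0.1. fail to reject H0.

R = 10, z = 0.2588, p = 0.795809, fail to reject H0.


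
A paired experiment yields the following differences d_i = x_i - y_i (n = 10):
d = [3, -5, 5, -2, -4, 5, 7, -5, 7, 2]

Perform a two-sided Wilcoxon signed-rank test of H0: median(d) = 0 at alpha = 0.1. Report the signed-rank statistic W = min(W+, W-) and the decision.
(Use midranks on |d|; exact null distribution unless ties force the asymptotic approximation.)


Step 1: Drop any zero differences (none here) and take |d_i|.
|d| = [3, 5, 5, 2, 4, 5, 7, 5, 7, 2]
Step 2: Midrank |d_i| (ties get averaged ranks).
ranks: |3|->3, |5|->6.5, |5|->6.5, |2|->1.5, |4|->4, |5|->6.5, |7|->9.5, |5|->6.5, |7|->9.5, |2|->1.5
Step 3: Attach original signs; sum ranks with positive sign and with negative sign.
W+ = 3 + 6.5 + 6.5 + 9.5 + 9.5 + 1.5 = 36.5
W- = 6.5 + 1.5 + 4 + 6.5 = 18.5
(Check: W+ + W- = 55 should equal n(n+1)/2 = 55.)
Step 4: Test statistic W = min(W+, W-) = 18.5.
Step 5: Ties in |d|, so use the tie-corrected normal approximation.
        E[W] = n(n+1)/4 = 10*11/4 = 27.5.
        Tie groups: |d|=2 (t=2), |d|=5 (t=4), |d|=7 (t=2); sum(t^3 - t) = 72.
        Var[W] = n(n+1)(2n+1)/24 - sum(t^3-t)/48 = 2310/24 - 72/48 = 94.75.
        z = (W - E[W]) / sqrt(Var[W]) = (18.5 - 27.5) / 9.7340 = -0.9246.
        Two-sided p = 2*Phi(z) = 0.355175.
Step 6: alpha = 0.1. fail to reject H0.

W+ = 36.5, W- = 18.5, W = min = 18.5, p = 0.355175, fail to reject H0.


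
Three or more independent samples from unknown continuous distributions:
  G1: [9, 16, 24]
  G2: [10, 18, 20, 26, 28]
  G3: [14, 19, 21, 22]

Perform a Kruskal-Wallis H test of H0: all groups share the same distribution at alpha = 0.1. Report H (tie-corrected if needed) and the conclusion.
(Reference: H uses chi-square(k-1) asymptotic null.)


Step 1: Combine all N = 12 observations and assign midranks.
sorted (value, group, rank): (9,G1,1), (10,G2,2), (14,G3,3), (16,G1,4), (18,G2,5), (19,G3,6), (20,G2,7), (21,G3,8), (22,G3,9), (24,G1,10), (26,G2,11), (28,G2,12)
Step 2: Sum ranks within each group.
R_1 = 15 (n_1 = 3)
R_2 = 37 (n_2 = 5)
R_3 = 26 (n_3 = 4)
Step 3: H = 12/(N(N+1)) * sum(R_i^2/n_i) - 3(N+1)
     = 12/(12*13) * (15^2/3 + 37^2/5 + 26^2/4) - 3*13
     = 0.076923 * 517.8 - 39
     = 0.830769.
Step 4: No ties, so H is used without correction.
Step 5: Under H0, H ~ chi^2(2); p-value = 0.660086.
Step 6: alpha = 0.1. fail to reject H0.

H = 0.8308, df = 2, p = 0.660086, fail to reject H0.


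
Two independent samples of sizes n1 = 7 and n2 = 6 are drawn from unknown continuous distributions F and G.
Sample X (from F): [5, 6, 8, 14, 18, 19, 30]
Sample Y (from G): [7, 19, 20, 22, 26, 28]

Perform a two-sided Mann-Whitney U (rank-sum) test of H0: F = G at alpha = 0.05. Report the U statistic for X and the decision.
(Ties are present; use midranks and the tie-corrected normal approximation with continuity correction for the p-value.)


Step 1: Combine and sort all 13 observations; assign midranks.
sorted (value, group): (5,X), (6,X), (7,Y), (8,X), (14,X), (18,X), (19,X), (19,Y), (20,Y), (22,Y), (26,Y), (28,Y), (30,X)
ranks: 5->1, 6->2, 7->3, 8->4, 14->5, 18->6, 19->7.5, 19->7.5, 20->9, 22->10, 26->11, 28->12, 30->13
Step 2: Rank sum for X: R1 = 1 + 2 + 4 + 5 + 6 + 7.5 + 13 = 38.5.
Step 3: U_X = R1 - n1(n1+1)/2 = 38.5 - 7*8/2 = 38.5 - 28 = 10.5.
       U_Y = n1*n2 - U_X = 42 - 10.5 = 31.5.
Step 4: Ties are present, so use the tie-corrected normal approximation (with continuity correction) for the p-value.
Step 5: p-value = 0.152563; compare to alpha = 0.05. fail to reject H0.

U_X = 10.5, p = 0.152563, fail to reject H0 at alpha = 0.05.


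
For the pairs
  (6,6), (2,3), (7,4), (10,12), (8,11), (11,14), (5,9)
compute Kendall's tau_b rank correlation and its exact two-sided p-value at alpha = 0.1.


Step 1: Enumerate the 21 unordered pairs (i,j) with i<j and classify each by sign(x_j-x_i) * sign(y_j-y_i).
  (1,2):dx=-4,dy=-3->C; (1,3):dx=+1,dy=-2->D; (1,4):dx=+4,dy=+6->C; (1,5):dx=+2,dy=+5->C
  (1,6):dx=+5,dy=+8->C; (1,7):dx=-1,dy=+3->D; (2,3):dx=+5,dy=+1->C; (2,4):dx=+8,dy=+9->C
  (2,5):dx=+6,dy=+8->C; (2,6):dx=+9,dy=+11->C; (2,7):dx=+3,dy=+6->C; (3,4):dx=+3,dy=+8->C
  (3,5):dx=+1,dy=+7->C; (3,6):dx=+4,dy=+10->C; (3,7):dx=-2,dy=+5->D; (4,5):dx=-2,dy=-1->C
  (4,6):dx=+1,dy=+2->C; (4,7):dx=-5,dy=-3->C; (5,6):dx=+3,dy=+3->C; (5,7):dx=-3,dy=-2->C
  (6,7):dx=-6,dy=-5->C
Step 2: C = 18, D = 3, total pairs = 21.
Step 3: tau = (C - D)/(n(n-1)/2) = (18 - 3)/21 = 0.714286.
Step 4: Exact two-sided p-value (enumerate n! = 5040 permutations of y under H0): p = 0.030159.
Step 5: alpha = 0.1. reject H0.

tau_b = 0.7143 (C=18, D=3), p = 0.030159, reject H0.


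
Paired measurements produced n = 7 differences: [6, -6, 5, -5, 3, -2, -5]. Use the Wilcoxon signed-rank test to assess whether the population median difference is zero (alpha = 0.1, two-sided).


Step 1: Drop any zero differences (none here) and take |d_i|.
|d| = [6, 6, 5, 5, 3, 2, 5]
Step 2: Midrank |d_i| (ties get averaged ranks).
ranks: |6|->6.5, |6|->6.5, |5|->4, |5|->4, |3|->2, |2|->1, |5|->4
Step 3: Attach original signs; sum ranks with positive sign and with negative sign.
W+ = 6.5 + 4 + 2 = 12.5
W- = 6.5 + 4 + 1 + 4 = 15.5
(Check: W+ + W- = 28 should equal n(n+1)/2 = 28.)
Step 4: Test statistic W = min(W+, W-) = 12.5.
Step 5: Ties in |d|, so use the tie-corrected normal approximation.
        E[W] = n(n+1)/4 = 7*8/4 = 14.
        Tie groups: |d|=5 (t=3), |d|=6 (t=2); sum(t^3 - t) = 30.
        Var[W] = n(n+1)(2n+1)/24 - sum(t^3-t)/48 = 840/24 - 30/48 = 34.375.
        z = (W - E[W]) / sqrt(Var[W]) = (12.5 - 14) / 5.8630 = -0.2558.
        Two-sided p = 2*Phi(z) = 0.798074.
Step 6: alpha = 0.1. fail to reject H0.

W+ = 12.5, W- = 15.5, W = min = 12.5, p = 0.798074, fail to reject H0.


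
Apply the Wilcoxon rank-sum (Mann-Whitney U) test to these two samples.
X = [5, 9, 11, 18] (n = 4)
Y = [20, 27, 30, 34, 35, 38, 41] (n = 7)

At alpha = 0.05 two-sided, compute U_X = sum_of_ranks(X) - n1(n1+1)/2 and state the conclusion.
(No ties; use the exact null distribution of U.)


Step 1: Combine and sort all 11 observations; assign midranks.
sorted (value, group): (5,X), (9,X), (11,X), (18,X), (20,Y), (27,Y), (30,Y), (34,Y), (35,Y), (38,Y), (41,Y)
ranks: 5->1, 9->2, 11->3, 18->4, 20->5, 27->6, 30->7, 34->8, 35->9, 38->10, 41->11
Step 2: Rank sum for X: R1 = 1 + 2 + 3 + 4 = 10.
Step 3: U_X = R1 - n1(n1+1)/2 = 10 - 4*5/2 = 10 - 10 = 0.
       U_Y = n1*n2 - U_X = 28 - 0 = 28.
Step 4: No ties, so the exact null distribution of U (based on enumerating the C(11,4) = 330 equally likely rank assignments) gives the two-sided p-value.
Step 5: p-value = 0.006061; compare to alpha = 0.05. reject H0.

U_X = 0, p = 0.006061, reject H0 at alpha = 0.05.


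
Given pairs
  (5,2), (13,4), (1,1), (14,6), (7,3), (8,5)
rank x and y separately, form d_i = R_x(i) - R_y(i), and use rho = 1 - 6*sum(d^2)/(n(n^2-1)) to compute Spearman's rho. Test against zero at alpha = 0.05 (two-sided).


Step 1: Rank x and y separately (midranks; no ties here).
rank(x): 5->2, 13->5, 1->1, 14->6, 7->3, 8->4
rank(y): 2->2, 4->4, 1->1, 6->6, 3->3, 5->5
Step 2: d_i = R_x(i) - R_y(i); compute d_i^2.
  (2-2)^2=0, (5-4)^2=1, (1-1)^2=0, (6-6)^2=0, (3-3)^2=0, (4-5)^2=1
sum(d^2) = 2.
Step 3: rho = 1 - 6*2 / (6*(6^2 - 1)) = 1 - 12/210 = 0.942857.
Step 4: Under H0, t = rho * sqrt((n-2)/(1-rho^2)) = 5.6595 ~ t(4).
Step 5: Two-sided p-value from the t-distribution with 4 df = 0.004805.
Step 6: alpha = 0.05. reject H0.

rho = 0.9429, p = 0.004805, reject H0 at alpha = 0.05.


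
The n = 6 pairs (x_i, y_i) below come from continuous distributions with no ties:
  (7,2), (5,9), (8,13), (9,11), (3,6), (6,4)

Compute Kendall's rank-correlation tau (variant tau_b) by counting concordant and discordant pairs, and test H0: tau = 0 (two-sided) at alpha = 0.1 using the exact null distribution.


Step 1: Enumerate the 15 unordered pairs (i,j) with i<j and classify each by sign(x_j-x_i) * sign(y_j-y_i).
  (1,2):dx=-2,dy=+7->D; (1,3):dx=+1,dy=+11->C; (1,4):dx=+2,dy=+9->C; (1,5):dx=-4,dy=+4->D
  (1,6):dx=-1,dy=+2->D; (2,3):dx=+3,dy=+4->C; (2,4):dx=+4,dy=+2->C; (2,5):dx=-2,dy=-3->C
  (2,6):dx=+1,dy=-5->D; (3,4):dx=+1,dy=-2->D; (3,5):dx=-5,dy=-7->C; (3,6):dx=-2,dy=-9->C
  (4,5):dx=-6,dy=-5->C; (4,6):dx=-3,dy=-7->C; (5,6):dx=+3,dy=-2->D
Step 2: C = 9, D = 6, total pairs = 15.
Step 3: tau = (C - D)/(n(n-1)/2) = (9 - 6)/15 = 0.200000.
Step 4: Exact two-sided p-value (enumerate n! = 720 permutations of y under H0): p = 0.719444.
Step 5: alpha = 0.1. fail to reject H0.

tau_b = 0.2000 (C=9, D=6), p = 0.719444, fail to reject H0.


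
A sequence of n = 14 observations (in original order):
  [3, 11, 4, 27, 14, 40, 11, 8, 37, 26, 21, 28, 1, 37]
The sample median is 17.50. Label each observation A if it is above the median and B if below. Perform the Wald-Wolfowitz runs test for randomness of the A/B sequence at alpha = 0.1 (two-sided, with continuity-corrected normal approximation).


Step 1: Compute median = 17.50; label A = above, B = below.
Labels in order: BBBABABBAAAABA  (n_A = 7, n_B = 7)
Step 2: Count runs R = 8.
Step 3: Under H0 (random ordering), E[R] = 2*n_A*n_B/(n_A+n_B) + 1 = 2*7*7/14 + 1 = 8.0000.
        Var[R] = 2*n_A*n_B*(2*n_A*n_B - n_A - n_B) / ((n_A+n_B)^2 * (n_A+n_B-1)) = 8232/2548 = 3.2308.
        SD[R] = 1.7974.
Step 4: R = E[R], so z = 0 with no continuity correction.
Step 5: Two-sided p-value via normal approximation = 2*(1 - Phi(|z|)) = 1.000000.
Step 6: alpha = 0.1. fail to reject H0.

R = 8, z = 0.0000, p = 1.000000, fail to reject H0.


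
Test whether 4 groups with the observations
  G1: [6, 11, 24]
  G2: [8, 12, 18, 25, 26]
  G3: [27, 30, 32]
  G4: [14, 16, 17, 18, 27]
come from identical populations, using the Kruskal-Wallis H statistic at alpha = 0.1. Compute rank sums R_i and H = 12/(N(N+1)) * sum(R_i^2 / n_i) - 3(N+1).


Step 1: Combine all N = 16 observations and assign midranks.
sorted (value, group, rank): (6,G1,1), (8,G2,2), (11,G1,3), (12,G2,4), (14,G4,5), (16,G4,6), (17,G4,7), (18,G2,8.5), (18,G4,8.5), (24,G1,10), (25,G2,11), (26,G2,12), (27,G3,13.5), (27,G4,13.5), (30,G3,15), (32,G3,16)
Step 2: Sum ranks within each group.
R_1 = 14 (n_1 = 3)
R_2 = 37.5 (n_2 = 5)
R_3 = 44.5 (n_3 = 3)
R_4 = 40 (n_4 = 5)
Step 3: H = 12/(N(N+1)) * sum(R_i^2/n_i) - 3(N+1)
     = 12/(16*17) * (14^2/3 + 37.5^2/5 + 44.5^2/3 + 40^2/5) - 3*17
     = 0.044118 * 1326.67 - 51
     = 7.529412.
Step 4: Ties present; correction factor C = 1 - 12/(16^3 - 16) = 0.997059. Corrected H = 7.529412 / 0.997059 = 7.551622.
Step 5: Under H0, H ~ chi^2(3); p-value = 0.056247.
Step 6: alpha = 0.1. reject H0.

H = 7.5516, df = 3, p = 0.056247, reject H0.


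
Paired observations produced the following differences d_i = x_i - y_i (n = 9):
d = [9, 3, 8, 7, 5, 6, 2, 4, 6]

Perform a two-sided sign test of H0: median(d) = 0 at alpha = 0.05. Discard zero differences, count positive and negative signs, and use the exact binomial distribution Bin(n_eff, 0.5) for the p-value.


Step 1: Discard zero differences. Original n = 9; n_eff = number of nonzero differences = 9.
Nonzero differences (with sign): +9, +3, +8, +7, +5, +6, +2, +4, +6
Step 2: Count signs: positive = 9, negative = 0.
Step 3: Under H0: P(positive) = 0.5, so the number of positives S ~ Bin(9, 0.5).
Step 4: Two-sided exact p-value = sum of Bin(9,0.5) probabilities at or below the observed probability = 0.003906.
Step 5: alpha = 0.05. reject H0.

n_eff = 9, pos = 9, neg = 0, p = 0.003906, reject H0.


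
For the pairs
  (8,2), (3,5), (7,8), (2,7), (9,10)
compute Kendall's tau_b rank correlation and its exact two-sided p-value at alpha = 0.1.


Step 1: Enumerate the 10 unordered pairs (i,j) with i<j and classify each by sign(x_j-x_i) * sign(y_j-y_i).
  (1,2):dx=-5,dy=+3->D; (1,3):dx=-1,dy=+6->D; (1,4):dx=-6,dy=+5->D; (1,5):dx=+1,dy=+8->C
  (2,3):dx=+4,dy=+3->C; (2,4):dx=-1,dy=+2->D; (2,5):dx=+6,dy=+5->C; (3,4):dx=-5,dy=-1->C
  (3,5):dx=+2,dy=+2->C; (4,5):dx=+7,dy=+3->C
Step 2: C = 6, D = 4, total pairs = 10.
Step 3: tau = (C - D)/(n(n-1)/2) = (6 - 4)/10 = 0.200000.
Step 4: Exact two-sided p-value (enumerate n! = 120 permutations of y under H0): p = 0.816667.
Step 5: alpha = 0.1. fail to reject H0.

tau_b = 0.2000 (C=6, D=4), p = 0.816667, fail to reject H0.


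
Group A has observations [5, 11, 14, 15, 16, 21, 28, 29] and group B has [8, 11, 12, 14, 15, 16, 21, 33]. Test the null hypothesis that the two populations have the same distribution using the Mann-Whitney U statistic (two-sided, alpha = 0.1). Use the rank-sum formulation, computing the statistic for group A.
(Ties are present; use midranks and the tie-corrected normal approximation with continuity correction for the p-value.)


Step 1: Combine and sort all 16 observations; assign midranks.
sorted (value, group): (5,X), (8,Y), (11,X), (11,Y), (12,Y), (14,X), (14,Y), (15,X), (15,Y), (16,X), (16,Y), (21,X), (21,Y), (28,X), (29,X), (33,Y)
ranks: 5->1, 8->2, 11->3.5, 11->3.5, 12->5, 14->6.5, 14->6.5, 15->8.5, 15->8.5, 16->10.5, 16->10.5, 21->12.5, 21->12.5, 28->14, 29->15, 33->16
Step 2: Rank sum for X: R1 = 1 + 3.5 + 6.5 + 8.5 + 10.5 + 12.5 + 14 + 15 = 71.5.
Step 3: U_X = R1 - n1(n1+1)/2 = 71.5 - 8*9/2 = 71.5 - 36 = 35.5.
       U_Y = n1*n2 - U_X = 64 - 35.5 = 28.5.
Step 4: Ties are present, so use the tie-corrected normal approximation (with continuity correction) for the p-value.
Step 5: p-value = 0.751830; compare to alpha = 0.1. fail to reject H0.

U_X = 35.5, p = 0.751830, fail to reject H0 at alpha = 0.1.


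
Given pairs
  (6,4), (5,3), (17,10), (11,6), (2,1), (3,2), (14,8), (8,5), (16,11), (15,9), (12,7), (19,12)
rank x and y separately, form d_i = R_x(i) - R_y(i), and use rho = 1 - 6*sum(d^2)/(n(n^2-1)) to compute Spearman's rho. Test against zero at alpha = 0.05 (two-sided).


Step 1: Rank x and y separately (midranks; no ties here).
rank(x): 6->4, 5->3, 17->11, 11->6, 2->1, 3->2, 14->8, 8->5, 16->10, 15->9, 12->7, 19->12
rank(y): 4->4, 3->3, 10->10, 6->6, 1->1, 2->2, 8->8, 5->5, 11->11, 9->9, 7->7, 12->12
Step 2: d_i = R_x(i) - R_y(i); compute d_i^2.
  (4-4)^2=0, (3-3)^2=0, (11-10)^2=1, (6-6)^2=0, (1-1)^2=0, (2-2)^2=0, (8-8)^2=0, (5-5)^2=0, (10-11)^2=1, (9-9)^2=0, (7-7)^2=0, (12-12)^2=0
sum(d^2) = 2.
Step 3: rho = 1 - 6*2 / (12*(12^2 - 1)) = 1 - 12/1716 = 0.993007.
Step 4: Under H0, t = rho * sqrt((n-2)/(1-rho^2)) = 26.5990 ~ t(10).
Step 5: Two-sided p-value from the t-distribution with 10 df = 0.000000.
Step 6: alpha = 0.05. reject H0.

rho = 0.9930, p = 0.000000, reject H0 at alpha = 0.05.


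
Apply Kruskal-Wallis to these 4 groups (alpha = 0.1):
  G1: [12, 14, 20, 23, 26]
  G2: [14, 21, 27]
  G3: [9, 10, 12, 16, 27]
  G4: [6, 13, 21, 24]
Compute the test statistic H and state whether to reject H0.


Step 1: Combine all N = 17 observations and assign midranks.
sorted (value, group, rank): (6,G4,1), (9,G3,2), (10,G3,3), (12,G1,4.5), (12,G3,4.5), (13,G4,6), (14,G1,7.5), (14,G2,7.5), (16,G3,9), (20,G1,10), (21,G2,11.5), (21,G4,11.5), (23,G1,13), (24,G4,14), (26,G1,15), (27,G2,16.5), (27,G3,16.5)
Step 2: Sum ranks within each group.
R_1 = 50 (n_1 = 5)
R_2 = 35.5 (n_2 = 3)
R_3 = 35 (n_3 = 5)
R_4 = 32.5 (n_4 = 4)
Step 3: H = 12/(N(N+1)) * sum(R_i^2/n_i) - 3(N+1)
     = 12/(17*18) * (50^2/5 + 35.5^2/3 + 35^2/5 + 32.5^2/4) - 3*18
     = 0.039216 * 1429.15 - 54
     = 2.044935.
Step 4: Ties present; correction factor C = 1 - 24/(17^3 - 17) = 0.995098. Corrected H = 2.044935 / 0.995098 = 2.055008.
Step 5: Under H0, H ~ chi^2(3); p-value = 0.561068.
Step 6: alpha = 0.1. fail to reject H0.

H = 2.0550, df = 3, p = 0.561068, fail to reject H0.


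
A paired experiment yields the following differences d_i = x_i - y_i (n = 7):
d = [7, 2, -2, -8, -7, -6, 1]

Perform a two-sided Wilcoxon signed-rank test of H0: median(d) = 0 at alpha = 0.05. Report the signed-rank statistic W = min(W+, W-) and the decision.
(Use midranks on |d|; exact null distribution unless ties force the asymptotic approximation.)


Step 1: Drop any zero differences (none here) and take |d_i|.
|d| = [7, 2, 2, 8, 7, 6, 1]
Step 2: Midrank |d_i| (ties get averaged ranks).
ranks: |7|->5.5, |2|->2.5, |2|->2.5, |8|->7, |7|->5.5, |6|->4, |1|->1
Step 3: Attach original signs; sum ranks with positive sign and with negative sign.
W+ = 5.5 + 2.5 + 1 = 9
W- = 2.5 + 7 + 5.5 + 4 = 19
(Check: W+ + W- = 28 should equal n(n+1)/2 = 28.)
Step 4: Test statistic W = min(W+, W-) = 9.
Step 5: Ties in |d|, so use the tie-corrected normal approximation.
        E[W] = n(n+1)/4 = 7*8/4 = 14.
        Tie groups: |d|=2 (t=2), |d|=7 (t=2); sum(t^3 - t) = 12.
        Var[W] = n(n+1)(2n+1)/24 - sum(t^3-t)/48 = 840/24 - 12/48 = 34.75.
        z = (W - E[W]) / sqrt(Var[W]) = (9 - 14) / 5.8949 = -0.8482.
        Two-sided p = 2*Phi(z) = 0.396333.
Step 6: alpha = 0.05. fail to reject H0.

W+ = 9, W- = 19, W = min = 9, p = 0.396333, fail to reject H0.


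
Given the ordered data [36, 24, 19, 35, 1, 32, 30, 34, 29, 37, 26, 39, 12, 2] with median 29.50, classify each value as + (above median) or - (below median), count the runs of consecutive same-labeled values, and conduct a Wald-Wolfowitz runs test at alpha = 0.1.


Step 1: Compute median = 29.50; label A = above, B = below.
Labels in order: ABBABAAABABABB  (n_A = 7, n_B = 7)
Step 2: Count runs R = 10.
Step 3: Under H0 (random ordering), E[R] = 2*n_A*n_B/(n_A+n_B) + 1 = 2*7*7/14 + 1 = 8.0000.
        Var[R] = 2*n_A*n_B*(2*n_A*n_B - n_A - n_B) / ((n_A+n_B)^2 * (n_A+n_B-1)) = 8232/2548 = 3.2308.
        SD[R] = 1.7974.
Step 4: Continuity-corrected z = (R - 0.5 - E[R]) / SD[R] = (10 - 0.5 - 8.0000) / 1.7974 = 0.8345.
Step 5: Two-sided p-value via normal approximation = 2*(1 - Phi(|z|)) = 0.403986.
Step 6: alpha = 0.1. fail to reject H0.

R = 10, z = 0.8345, p = 0.403986, fail to reject H0.


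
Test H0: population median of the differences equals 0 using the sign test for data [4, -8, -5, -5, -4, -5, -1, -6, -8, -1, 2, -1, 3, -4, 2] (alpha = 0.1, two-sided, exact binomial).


Step 1: Discard zero differences. Original n = 15; n_eff = number of nonzero differences = 15.
Nonzero differences (with sign): +4, -8, -5, -5, -4, -5, -1, -6, -8, -1, +2, -1, +3, -4, +2
Step 2: Count signs: positive = 4, negative = 11.
Step 3: Under H0: P(positive) = 0.5, so the number of positives S ~ Bin(15, 0.5).
Step 4: Two-sided exact p-value = sum of Bin(15,0.5) probabilities at or below the observed probability = 0.118469.
Step 5: alpha = 0.1. fail to reject H0.

n_eff = 15, pos = 4, neg = 11, p = 0.118469, fail to reject H0.


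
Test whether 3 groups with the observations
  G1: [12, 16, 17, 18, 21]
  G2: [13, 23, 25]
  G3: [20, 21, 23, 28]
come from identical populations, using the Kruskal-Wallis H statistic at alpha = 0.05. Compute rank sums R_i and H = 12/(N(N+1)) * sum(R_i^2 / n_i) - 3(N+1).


Step 1: Combine all N = 12 observations and assign midranks.
sorted (value, group, rank): (12,G1,1), (13,G2,2), (16,G1,3), (17,G1,4), (18,G1,5), (20,G3,6), (21,G1,7.5), (21,G3,7.5), (23,G2,9.5), (23,G3,9.5), (25,G2,11), (28,G3,12)
Step 2: Sum ranks within each group.
R_1 = 20.5 (n_1 = 5)
R_2 = 22.5 (n_2 = 3)
R_3 = 35 (n_3 = 4)
Step 3: H = 12/(N(N+1)) * sum(R_i^2/n_i) - 3(N+1)
     = 12/(12*13) * (20.5^2/5 + 22.5^2/3 + 35^2/4) - 3*13
     = 0.076923 * 559.05 - 39
     = 4.003846.
Step 4: Ties present; correction factor C = 1 - 12/(12^3 - 12) = 0.993007. Corrected H = 4.003846 / 0.993007 = 4.032042.
Step 5: Under H0, H ~ chi^2(2); p-value = 0.133184.
Step 6: alpha = 0.05. fail to reject H0.

H = 4.0320, df = 2, p = 0.133184, fail to reject H0.


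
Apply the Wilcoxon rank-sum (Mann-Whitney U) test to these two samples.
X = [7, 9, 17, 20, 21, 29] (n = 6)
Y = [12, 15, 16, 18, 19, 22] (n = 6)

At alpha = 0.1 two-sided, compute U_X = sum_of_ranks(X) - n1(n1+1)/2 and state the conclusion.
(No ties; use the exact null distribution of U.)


Step 1: Combine and sort all 12 observations; assign midranks.
sorted (value, group): (7,X), (9,X), (12,Y), (15,Y), (16,Y), (17,X), (18,Y), (19,Y), (20,X), (21,X), (22,Y), (29,X)
ranks: 7->1, 9->2, 12->3, 15->4, 16->5, 17->6, 18->7, 19->8, 20->9, 21->10, 22->11, 29->12
Step 2: Rank sum for X: R1 = 1 + 2 + 6 + 9 + 10 + 12 = 40.
Step 3: U_X = R1 - n1(n1+1)/2 = 40 - 6*7/2 = 40 - 21 = 19.
       U_Y = n1*n2 - U_X = 36 - 19 = 17.
Step 4: No ties, so the exact null distribution of U (based on enumerating the C(12,6) = 924 equally likely rank assignments) gives the two-sided p-value.
Step 5: p-value = 0.937229; compare to alpha = 0.1. fail to reject H0.

U_X = 19, p = 0.937229, fail to reject H0 at alpha = 0.1.


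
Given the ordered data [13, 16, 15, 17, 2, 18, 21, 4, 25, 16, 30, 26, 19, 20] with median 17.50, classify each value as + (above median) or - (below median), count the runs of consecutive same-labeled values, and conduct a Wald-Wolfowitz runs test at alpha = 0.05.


Step 1: Compute median = 17.50; label A = above, B = below.
Labels in order: BBBBBAABABAAAA  (n_A = 7, n_B = 7)
Step 2: Count runs R = 6.
Step 3: Under H0 (random ordering), E[R] = 2*n_A*n_B/(n_A+n_B) + 1 = 2*7*7/14 + 1 = 8.0000.
        Var[R] = 2*n_A*n_B*(2*n_A*n_B - n_A - n_B) / ((n_A+n_B)^2 * (n_A+n_B-1)) = 8232/2548 = 3.2308.
        SD[R] = 1.7974.
Step 4: Continuity-corrected z = (R + 0.5 - E[R]) / SD[R] = (6 + 0.5 - 8.0000) / 1.7974 = -0.8345.
Step 5: Two-sided p-value via normal approximation = 2*(1 - Phi(|z|)) = 0.403986.
Step 6: alpha = 0.05. fail to reject H0.

R = 6, z = -0.8345, p = 0.403986, fail to reject H0.


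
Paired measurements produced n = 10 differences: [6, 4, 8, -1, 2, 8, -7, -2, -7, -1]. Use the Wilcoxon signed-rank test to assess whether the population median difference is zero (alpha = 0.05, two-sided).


Step 1: Drop any zero differences (none here) and take |d_i|.
|d| = [6, 4, 8, 1, 2, 8, 7, 2, 7, 1]
Step 2: Midrank |d_i| (ties get averaged ranks).
ranks: |6|->6, |4|->5, |8|->9.5, |1|->1.5, |2|->3.5, |8|->9.5, |7|->7.5, |2|->3.5, |7|->7.5, |1|->1.5
Step 3: Attach original signs; sum ranks with positive sign and with negative sign.
W+ = 6 + 5 + 9.5 + 3.5 + 9.5 = 33.5
W- = 1.5 + 7.5 + 3.5 + 7.5 + 1.5 = 21.5
(Check: W+ + W- = 55 should equal n(n+1)/2 = 55.)
Step 4: Test statistic W = min(W+, W-) = 21.5.
Step 5: Ties in |d|, so use the tie-corrected normal approximation.
        E[W] = n(n+1)/4 = 10*11/4 = 27.5.
        Tie groups: |d|=1 (t=2), |d|=2 (t=2), |d|=7 (t=2), |d|=8 (t=2); sum(t^3 - t) = 24.
        Var[W] = n(n+1)(2n+1)/24 - sum(t^3-t)/48 = 2310/24 - 24/48 = 95.75.
        z = (W - E[W]) / sqrt(Var[W]) = (21.5 - 27.5) / 9.7852 = -0.6132.
        Two-sided p = 2*Phi(z) = 0.539763.
Step 6: alpha = 0.05. fail to reject H0.

W+ = 33.5, W- = 21.5, W = min = 21.5, p = 0.539763, fail to reject H0.


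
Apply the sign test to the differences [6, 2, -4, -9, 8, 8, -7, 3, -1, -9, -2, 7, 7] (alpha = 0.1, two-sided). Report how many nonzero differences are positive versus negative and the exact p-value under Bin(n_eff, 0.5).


Step 1: Discard zero differences. Original n = 13; n_eff = number of nonzero differences = 13.
Nonzero differences (with sign): +6, +2, -4, -9, +8, +8, -7, +3, -1, -9, -2, +7, +7
Step 2: Count signs: positive = 7, negative = 6.
Step 3: Under H0: P(positive) = 0.5, so the number of positives S ~ Bin(13, 0.5).
Step 4: Two-sided exact p-value = sum of Bin(13,0.5) probabilities at or below the observed probability = 1.000000.
Step 5: alpha = 0.1. fail to reject H0.

n_eff = 13, pos = 7, neg = 6, p = 1.000000, fail to reject H0.


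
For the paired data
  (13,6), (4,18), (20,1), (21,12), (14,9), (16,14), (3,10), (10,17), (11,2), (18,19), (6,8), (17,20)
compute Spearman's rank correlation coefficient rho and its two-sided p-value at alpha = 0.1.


Step 1: Rank x and y separately (midranks; no ties here).
rank(x): 13->6, 4->2, 20->11, 21->12, 14->7, 16->8, 3->1, 10->4, 11->5, 18->10, 6->3, 17->9
rank(y): 6->3, 18->10, 1->1, 12->7, 9->5, 14->8, 10->6, 17->9, 2->2, 19->11, 8->4, 20->12
Step 2: d_i = R_x(i) - R_y(i); compute d_i^2.
  (6-3)^2=9, (2-10)^2=64, (11-1)^2=100, (12-7)^2=25, (7-5)^2=4, (8-8)^2=0, (1-6)^2=25, (4-9)^2=25, (5-2)^2=9, (10-11)^2=1, (3-4)^2=1, (9-12)^2=9
sum(d^2) = 272.
Step 3: rho = 1 - 6*272 / (12*(12^2 - 1)) = 1 - 1632/1716 = 0.048951.
Step 4: Under H0, t = rho * sqrt((n-2)/(1-rho^2)) = 0.1550 ~ t(10).
Step 5: Two-sided p-value from the t-distribution with 10 df = 0.879919.
Step 6: alpha = 0.1. fail to reject H0.

rho = 0.0490, p = 0.879919, fail to reject H0 at alpha = 0.1.


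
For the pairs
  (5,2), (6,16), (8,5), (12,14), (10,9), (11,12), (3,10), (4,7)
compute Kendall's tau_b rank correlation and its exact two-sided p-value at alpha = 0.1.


Step 1: Enumerate the 28 unordered pairs (i,j) with i<j and classify each by sign(x_j-x_i) * sign(y_j-y_i).
  (1,2):dx=+1,dy=+14->C; (1,3):dx=+3,dy=+3->C; (1,4):dx=+7,dy=+12->C; (1,5):dx=+5,dy=+7->C
  (1,6):dx=+6,dy=+10->C; (1,7):dx=-2,dy=+8->D; (1,8):dx=-1,dy=+5->D; (2,3):dx=+2,dy=-11->D
  (2,4):dx=+6,dy=-2->D; (2,5):dx=+4,dy=-7->D; (2,6):dx=+5,dy=-4->D; (2,7):dx=-3,dy=-6->C
  (2,8):dx=-2,dy=-9->C; (3,4):dx=+4,dy=+9->C; (3,5):dx=+2,dy=+4->C; (3,6):dx=+3,dy=+7->C
  (3,7):dx=-5,dy=+5->D; (3,8):dx=-4,dy=+2->D; (4,5):dx=-2,dy=-5->C; (4,6):dx=-1,dy=-2->C
  (4,7):dx=-9,dy=-4->C; (4,8):dx=-8,dy=-7->C; (5,6):dx=+1,dy=+3->C; (5,7):dx=-7,dy=+1->D
  (5,8):dx=-6,dy=-2->C; (6,7):dx=-8,dy=-2->C; (6,8):dx=-7,dy=-5->C; (7,8):dx=+1,dy=-3->D
Step 2: C = 18, D = 10, total pairs = 28.
Step 3: tau = (C - D)/(n(n-1)/2) = (18 - 10)/28 = 0.285714.
Step 4: Exact two-sided p-value (enumerate n! = 40320 permutations of y under H0): p = 0.398760.
Step 5: alpha = 0.1. fail to reject H0.

tau_b = 0.2857 (C=18, D=10), p = 0.398760, fail to reject H0.


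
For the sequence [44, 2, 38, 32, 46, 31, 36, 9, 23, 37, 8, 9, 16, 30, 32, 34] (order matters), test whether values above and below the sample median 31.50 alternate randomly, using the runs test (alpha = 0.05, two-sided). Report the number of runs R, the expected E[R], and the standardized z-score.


Step 1: Compute median = 31.50; label A = above, B = below.
Labels in order: ABAAABABBABBBBAA  (n_A = 8, n_B = 8)
Step 2: Count runs R = 9.
Step 3: Under H0 (random ordering), E[R] = 2*n_A*n_B/(n_A+n_B) + 1 = 2*8*8/16 + 1 = 9.0000.
        Var[R] = 2*n_A*n_B*(2*n_A*n_B - n_A - n_B) / ((n_A+n_B)^2 * (n_A+n_B-1)) = 14336/3840 = 3.7333.
        SD[R] = 1.9322.
Step 4: R = E[R], so z = 0 with no continuity correction.
Step 5: Two-sided p-value via normal approximation = 2*(1 - Phi(|z|)) = 1.000000.
Step 6: alpha = 0.05. fail to reject H0.

R = 9, z = 0.0000, p = 1.000000, fail to reject H0.


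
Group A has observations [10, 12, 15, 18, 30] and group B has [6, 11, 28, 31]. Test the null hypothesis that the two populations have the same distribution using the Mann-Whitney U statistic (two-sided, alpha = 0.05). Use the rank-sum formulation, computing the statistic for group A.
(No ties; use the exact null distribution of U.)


Step 1: Combine and sort all 9 observations; assign midranks.
sorted (value, group): (6,Y), (10,X), (11,Y), (12,X), (15,X), (18,X), (28,Y), (30,X), (31,Y)
ranks: 6->1, 10->2, 11->3, 12->4, 15->5, 18->6, 28->7, 30->8, 31->9
Step 2: Rank sum for X: R1 = 2 + 4 + 5 + 6 + 8 = 25.
Step 3: U_X = R1 - n1(n1+1)/2 = 25 - 5*6/2 = 25 - 15 = 10.
       U_Y = n1*n2 - U_X = 20 - 10 = 10.
Step 4: No ties, so the exact null distribution of U (based on enumerating the C(9,5) = 126 equally likely rank assignments) gives the two-sided p-value.
Step 5: p-value = 1.000000; compare to alpha = 0.05. fail to reject H0.

U_X = 10, p = 1.000000, fail to reject H0 at alpha = 0.05.


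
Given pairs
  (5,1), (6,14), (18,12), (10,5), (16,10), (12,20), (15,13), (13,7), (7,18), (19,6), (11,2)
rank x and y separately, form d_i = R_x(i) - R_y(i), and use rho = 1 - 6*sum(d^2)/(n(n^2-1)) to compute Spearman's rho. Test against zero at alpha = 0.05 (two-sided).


Step 1: Rank x and y separately (midranks; no ties here).
rank(x): 5->1, 6->2, 18->10, 10->4, 16->9, 12->6, 15->8, 13->7, 7->3, 19->11, 11->5
rank(y): 1->1, 14->9, 12->7, 5->3, 10->6, 20->11, 13->8, 7->5, 18->10, 6->4, 2->2
Step 2: d_i = R_x(i) - R_y(i); compute d_i^2.
  (1-1)^2=0, (2-9)^2=49, (10-7)^2=9, (4-3)^2=1, (9-6)^2=9, (6-11)^2=25, (8-8)^2=0, (7-5)^2=4, (3-10)^2=49, (11-4)^2=49, (5-2)^2=9
sum(d^2) = 204.
Step 3: rho = 1 - 6*204 / (11*(11^2 - 1)) = 1 - 1224/1320 = 0.072727.
Step 4: Under H0, t = rho * sqrt((n-2)/(1-rho^2)) = 0.2188 ~ t(9).
Step 5: Two-sided p-value from the t-distribution with 9 df = 0.831716.
Step 6: alpha = 0.05. fail to reject H0.

rho = 0.0727, p = 0.831716, fail to reject H0 at alpha = 0.05.


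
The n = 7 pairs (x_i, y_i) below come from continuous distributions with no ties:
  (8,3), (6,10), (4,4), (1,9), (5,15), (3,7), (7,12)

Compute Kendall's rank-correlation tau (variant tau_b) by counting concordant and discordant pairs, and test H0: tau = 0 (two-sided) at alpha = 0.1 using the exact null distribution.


Step 1: Enumerate the 21 unordered pairs (i,j) with i<j and classify each by sign(x_j-x_i) * sign(y_j-y_i).
  (1,2):dx=-2,dy=+7->D; (1,3):dx=-4,dy=+1->D; (1,4):dx=-7,dy=+6->D; (1,5):dx=-3,dy=+12->D
  (1,6):dx=-5,dy=+4->D; (1,7):dx=-1,dy=+9->D; (2,3):dx=-2,dy=-6->C; (2,4):dx=-5,dy=-1->C
  (2,5):dx=-1,dy=+5->D; (2,6):dx=-3,dy=-3->C; (2,7):dx=+1,dy=+2->C; (3,4):dx=-3,dy=+5->D
  (3,5):dx=+1,dy=+11->C; (3,6):dx=-1,dy=+3->D; (3,7):dx=+3,dy=+8->C; (4,5):dx=+4,dy=+6->C
  (4,6):dx=+2,dy=-2->D; (4,7):dx=+6,dy=+3->C; (5,6):dx=-2,dy=-8->C; (5,7):dx=+2,dy=-3->D
  (6,7):dx=+4,dy=+5->C
Step 2: C = 10, D = 11, total pairs = 21.
Step 3: tau = (C - D)/(n(n-1)/2) = (10 - 11)/21 = -0.047619.
Step 4: Exact two-sided p-value (enumerate n! = 5040 permutations of y under H0): p = 1.000000.
Step 5: alpha = 0.1. fail to reject H0.

tau_b = -0.0476 (C=10, D=11), p = 1.000000, fail to reject H0.


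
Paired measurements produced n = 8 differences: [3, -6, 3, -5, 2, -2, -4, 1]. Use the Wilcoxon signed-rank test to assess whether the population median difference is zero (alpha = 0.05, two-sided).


Step 1: Drop any zero differences (none here) and take |d_i|.
|d| = [3, 6, 3, 5, 2, 2, 4, 1]
Step 2: Midrank |d_i| (ties get averaged ranks).
ranks: |3|->4.5, |6|->8, |3|->4.5, |5|->7, |2|->2.5, |2|->2.5, |4|->6, |1|->1
Step 3: Attach original signs; sum ranks with positive sign and with negative sign.
W+ = 4.5 + 4.5 + 2.5 + 1 = 12.5
W- = 8 + 7 + 2.5 + 6 = 23.5
(Check: W+ + W- = 36 should equal n(n+1)/2 = 36.)
Step 4: Test statistic W = min(W+, W-) = 12.5.
Step 5: Ties in |d|, so use the tie-corrected normal approximation.
        E[W] = n(n+1)/4 = 8*9/4 = 18.
        Tie groups: |d|=2 (t=2), |d|=3 (t=2); sum(t^3 - t) = 12.
        Var[W] = n(n+1)(2n+1)/24 - sum(t^3-t)/48 = 1224/24 - 12/48 = 50.75.
        z = (W - E[W]) / sqrt(Var[W]) = (12.5 - 18) / 7.1239 = -0.7720.
        Two-sided p = 2*Phi(z) = 0.440086.
Step 6: alpha = 0.05. fail to reject H0.

W+ = 12.5, W- = 23.5, W = min = 12.5, p = 0.440086, fail to reject H0.


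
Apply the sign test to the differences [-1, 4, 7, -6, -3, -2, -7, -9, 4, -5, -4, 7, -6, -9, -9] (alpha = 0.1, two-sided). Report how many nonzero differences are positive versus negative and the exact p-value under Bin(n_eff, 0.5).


Step 1: Discard zero differences. Original n = 15; n_eff = number of nonzero differences = 15.
Nonzero differences (with sign): -1, +4, +7, -6, -3, -2, -7, -9, +4, -5, -4, +7, -6, -9, -9
Step 2: Count signs: positive = 4, negative = 11.
Step 3: Under H0: P(positive) = 0.5, so the number of positives S ~ Bin(15, 0.5).
Step 4: Two-sided exact p-value = sum of Bin(15,0.5) probabilities at or below the observed probability = 0.118469.
Step 5: alpha = 0.1. fail to reject H0.

n_eff = 15, pos = 4, neg = 11, p = 0.118469, fail to reject H0.


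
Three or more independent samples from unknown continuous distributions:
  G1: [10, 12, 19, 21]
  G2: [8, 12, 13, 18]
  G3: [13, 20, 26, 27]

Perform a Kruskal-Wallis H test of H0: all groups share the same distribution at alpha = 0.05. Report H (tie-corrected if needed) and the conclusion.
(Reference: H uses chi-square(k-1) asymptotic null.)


Step 1: Combine all N = 12 observations and assign midranks.
sorted (value, group, rank): (8,G2,1), (10,G1,2), (12,G1,3.5), (12,G2,3.5), (13,G2,5.5), (13,G3,5.5), (18,G2,7), (19,G1,8), (20,G3,9), (21,G1,10), (26,G3,11), (27,G3,12)
Step 2: Sum ranks within each group.
R_1 = 23.5 (n_1 = 4)
R_2 = 17 (n_2 = 4)
R_3 = 37.5 (n_3 = 4)
Step 3: H = 12/(N(N+1)) * sum(R_i^2/n_i) - 3(N+1)
     = 12/(12*13) * (23.5^2/4 + 17^2/4 + 37.5^2/4) - 3*13
     = 0.076923 * 561.875 - 39
     = 4.221154.
Step 4: Ties present; correction factor C = 1 - 12/(12^3 - 12) = 0.993007. Corrected H = 4.221154 / 0.993007 = 4.250880.
Step 5: Under H0, H ~ chi^2(2); p-value = 0.119380.
Step 6: alpha = 0.05. fail to reject H0.

H = 4.2509, df = 2, p = 0.119380, fail to reject H0.


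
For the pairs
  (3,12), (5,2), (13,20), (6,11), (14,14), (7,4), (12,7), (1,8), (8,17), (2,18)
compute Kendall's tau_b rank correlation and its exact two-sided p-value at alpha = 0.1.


Step 1: Enumerate the 45 unordered pairs (i,j) with i<j and classify each by sign(x_j-x_i) * sign(y_j-y_i).
  (1,2):dx=+2,dy=-10->D; (1,3):dx=+10,dy=+8->C; (1,4):dx=+3,dy=-1->D; (1,5):dx=+11,dy=+2->C
  (1,6):dx=+4,dy=-8->D; (1,7):dx=+9,dy=-5->D; (1,8):dx=-2,dy=-4->C; (1,9):dx=+5,dy=+5->C
  (1,10):dx=-1,dy=+6->D; (2,3):dx=+8,dy=+18->C; (2,4):dx=+1,dy=+9->C; (2,5):dx=+9,dy=+12->C
  (2,6):dx=+2,dy=+2->C; (2,7):dx=+7,dy=+5->C; (2,8):dx=-4,dy=+6->D; (2,9):dx=+3,dy=+15->C
  (2,10):dx=-3,dy=+16->D; (3,4):dx=-7,dy=-9->C; (3,5):dx=+1,dy=-6->D; (3,6):dx=-6,dy=-16->C
  (3,7):dx=-1,dy=-13->C; (3,8):dx=-12,dy=-12->C; (3,9):dx=-5,dy=-3->C; (3,10):dx=-11,dy=-2->C
  (4,5):dx=+8,dy=+3->C; (4,6):dx=+1,dy=-7->D; (4,7):dx=+6,dy=-4->D; (4,8):dx=-5,dy=-3->C
  (4,9):dx=+2,dy=+6->C; (4,10):dx=-4,dy=+7->D; (5,6):dx=-7,dy=-10->C; (5,7):dx=-2,dy=-7->C
  (5,8):dx=-13,dy=-6->C; (5,9):dx=-6,dy=+3->D; (5,10):dx=-12,dy=+4->D; (6,7):dx=+5,dy=+3->C
  (6,8):dx=-6,dy=+4->D; (6,9):dx=+1,dy=+13->C; (6,10):dx=-5,dy=+14->D; (7,8):dx=-11,dy=+1->D
  (7,9):dx=-4,dy=+10->D; (7,10):dx=-10,dy=+11->D; (8,9):dx=+7,dy=+9->C; (8,10):dx=+1,dy=+10->C
  (9,10):dx=-6,dy=+1->D
Step 2: C = 26, D = 19, total pairs = 45.
Step 3: tau = (C - D)/(n(n-1)/2) = (26 - 19)/45 = 0.155556.
Step 4: Exact two-sided p-value (enumerate n! = 3628800 permutations of y under H0): p = 0.600654.
Step 5: alpha = 0.1. fail to reject H0.

tau_b = 0.1556 (C=26, D=19), p = 0.600654, fail to reject H0.


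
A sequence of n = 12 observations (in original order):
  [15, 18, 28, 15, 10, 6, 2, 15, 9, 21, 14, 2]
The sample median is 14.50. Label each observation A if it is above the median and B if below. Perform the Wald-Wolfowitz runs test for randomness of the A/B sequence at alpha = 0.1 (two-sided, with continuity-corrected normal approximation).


Step 1: Compute median = 14.50; label A = above, B = below.
Labels in order: AAAABBBABABB  (n_A = 6, n_B = 6)
Step 2: Count runs R = 6.
Step 3: Under H0 (random ordering), E[R] = 2*n_A*n_B/(n_A+n_B) + 1 = 2*6*6/12 + 1 = 7.0000.
        Var[R] = 2*n_A*n_B*(2*n_A*n_B - n_A - n_B) / ((n_A+n_B)^2 * (n_A+n_B-1)) = 4320/1584 = 2.7273.
        SD[R] = 1.6514.
Step 4: Continuity-corrected z = (R + 0.5 - E[R]) / SD[R] = (6 + 0.5 - 7.0000) / 1.6514 = -0.3028.
Step 5: Two-sided p-value via normal approximation = 2*(1 - Phi(|z|)) = 0.762069.
Step 6: alpha = 0.1. fail to reject H0.

R = 6, z = -0.3028, p = 0.762069, fail to reject H0.


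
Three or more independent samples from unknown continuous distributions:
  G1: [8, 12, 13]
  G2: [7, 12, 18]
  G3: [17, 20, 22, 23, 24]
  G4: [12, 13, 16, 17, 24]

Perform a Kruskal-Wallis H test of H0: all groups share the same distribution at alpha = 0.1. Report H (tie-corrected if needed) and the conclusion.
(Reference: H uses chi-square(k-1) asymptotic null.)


Step 1: Combine all N = 16 observations and assign midranks.
sorted (value, group, rank): (7,G2,1), (8,G1,2), (12,G1,4), (12,G2,4), (12,G4,4), (13,G1,6.5), (13,G4,6.5), (16,G4,8), (17,G3,9.5), (17,G4,9.5), (18,G2,11), (20,G3,12), (22,G3,13), (23,G3,14), (24,G3,15.5), (24,G4,15.5)
Step 2: Sum ranks within each group.
R_1 = 12.5 (n_1 = 3)
R_2 = 16 (n_2 = 3)
R_3 = 64 (n_3 = 5)
R_4 = 43.5 (n_4 = 5)
Step 3: H = 12/(N(N+1)) * sum(R_i^2/n_i) - 3(N+1)
     = 12/(16*17) * (12.5^2/3 + 16^2/3 + 64^2/5 + 43.5^2/5) - 3*17
     = 0.044118 * 1335.07 - 51
     = 7.900000.
Step 4: Ties present; correction factor C = 1 - 42/(16^3 - 16) = 0.989706. Corrected H = 7.900000 / 0.989706 = 7.982169.
Step 5: Under H0, H ~ chi^2(3); p-value = 0.046382.
Step 6: alpha = 0.1. reject H0.

H = 7.9822, df = 3, p = 0.046382, reject H0.


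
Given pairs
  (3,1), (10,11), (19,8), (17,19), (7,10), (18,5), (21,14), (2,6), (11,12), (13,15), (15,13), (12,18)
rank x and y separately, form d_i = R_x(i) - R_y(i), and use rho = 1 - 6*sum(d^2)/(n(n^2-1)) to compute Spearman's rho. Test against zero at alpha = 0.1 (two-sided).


Step 1: Rank x and y separately (midranks; no ties here).
rank(x): 3->2, 10->4, 19->11, 17->9, 7->3, 18->10, 21->12, 2->1, 11->5, 13->7, 15->8, 12->6
rank(y): 1->1, 11->6, 8->4, 19->12, 10->5, 5->2, 14->9, 6->3, 12->7, 15->10, 13->8, 18->11
Step 2: d_i = R_x(i) - R_y(i); compute d_i^2.
  (2-1)^2=1, (4-6)^2=4, (11-4)^2=49, (9-12)^2=9, (3-5)^2=4, (10-2)^2=64, (12-9)^2=9, (1-3)^2=4, (5-7)^2=4, (7-10)^2=9, (8-8)^2=0, (6-11)^2=25
sum(d^2) = 182.
Step 3: rho = 1 - 6*182 / (12*(12^2 - 1)) = 1 - 1092/1716 = 0.363636.
Step 4: Under H0, t = rho * sqrt((n-2)/(1-rho^2)) = 1.2344 ~ t(10).
Step 5: Two-sided p-value from the t-distribution with 10 df = 0.245265.
Step 6: alpha = 0.1. fail to reject H0.

rho = 0.3636, p = 0.245265, fail to reject H0 at alpha = 0.1.


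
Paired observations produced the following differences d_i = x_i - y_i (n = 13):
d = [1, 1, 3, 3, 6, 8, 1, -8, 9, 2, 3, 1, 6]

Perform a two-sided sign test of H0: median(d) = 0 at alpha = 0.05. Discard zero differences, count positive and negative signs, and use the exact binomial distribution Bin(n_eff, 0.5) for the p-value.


Step 1: Discard zero differences. Original n = 13; n_eff = number of nonzero differences = 13.
Nonzero differences (with sign): +1, +1, +3, +3, +6, +8, +1, -8, +9, +2, +3, +1, +6
Step 2: Count signs: positive = 12, negative = 1.
Step 3: Under H0: P(positive) = 0.5, so the number of positives S ~ Bin(13, 0.5).
Step 4: Two-sided exact p-value = sum of Bin(13,0.5) probabilities at or below the observed probability = 0.003418.
Step 5: alpha = 0.05. reject H0.

n_eff = 13, pos = 12, neg = 1, p = 0.003418, reject H0.


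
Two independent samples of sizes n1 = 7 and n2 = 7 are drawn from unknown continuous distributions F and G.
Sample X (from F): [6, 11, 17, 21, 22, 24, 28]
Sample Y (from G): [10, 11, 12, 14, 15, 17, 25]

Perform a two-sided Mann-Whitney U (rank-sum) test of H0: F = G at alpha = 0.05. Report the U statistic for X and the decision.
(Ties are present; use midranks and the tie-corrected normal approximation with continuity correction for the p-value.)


Step 1: Combine and sort all 14 observations; assign midranks.
sorted (value, group): (6,X), (10,Y), (11,X), (11,Y), (12,Y), (14,Y), (15,Y), (17,X), (17,Y), (21,X), (22,X), (24,X), (25,Y), (28,X)
ranks: 6->1, 10->2, 11->3.5, 11->3.5, 12->5, 14->6, 15->7, 17->8.5, 17->8.5, 21->10, 22->11, 24->12, 25->13, 28->14
Step 2: Rank sum for X: R1 = 1 + 3.5 + 8.5 + 10 + 11 + 12 + 14 = 60.
Step 3: U_X = R1 - n1(n1+1)/2 = 60 - 7*8/2 = 60 - 28 = 32.
       U_Y = n1*n2 - U_X = 49 - 32 = 17.
Step 4: Ties are present, so use the tie-corrected normal approximation (with continuity correction) for the p-value.
Step 5: p-value = 0.370039; compare to alpha = 0.05. fail to reject H0.

U_X = 32, p = 0.370039, fail to reject H0 at alpha = 0.05.


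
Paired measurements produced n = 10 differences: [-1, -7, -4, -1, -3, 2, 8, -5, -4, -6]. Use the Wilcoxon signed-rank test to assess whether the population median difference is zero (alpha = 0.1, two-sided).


Step 1: Drop any zero differences (none here) and take |d_i|.
|d| = [1, 7, 4, 1, 3, 2, 8, 5, 4, 6]
Step 2: Midrank |d_i| (ties get averaged ranks).
ranks: |1|->1.5, |7|->9, |4|->5.5, |1|->1.5, |3|->4, |2|->3, |8|->10, |5|->7, |4|->5.5, |6|->8
Step 3: Attach original signs; sum ranks with positive sign and with negative sign.
W+ = 3 + 10 = 13
W- = 1.5 + 9 + 5.5 + 1.5 + 4 + 7 + 5.5 + 8 = 42
(Check: W+ + W- = 55 should equal n(n+1)/2 = 55.)
Step 4: Test statistic W = min(W+, W-) = 13.
Step 5: Ties in |d|, so use the tie-corrected normal approximation.
        E[W] = n(n+1)/4 = 10*11/4 = 27.5.
        Tie groups: |d|=1 (t=2), |d|=4 (t=2); sum(t^3 - t) = 12.
        Var[W] = n(n+1)(2n+1)/24 - sum(t^3-t)/48 = 2310/24 - 12/48 = 96.
        z = (W - E[W]) / sqrt(Var[W]) = (13 - 27.5) / 9.7980 = -1.4799.
        Two-sided p = 2*Phi(z) = 0.138900.
Step 6: alpha = 0.1. fail to reject H0.

W+ = 13, W- = 42, W = min = 13, p = 0.138900, fail to reject H0.
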